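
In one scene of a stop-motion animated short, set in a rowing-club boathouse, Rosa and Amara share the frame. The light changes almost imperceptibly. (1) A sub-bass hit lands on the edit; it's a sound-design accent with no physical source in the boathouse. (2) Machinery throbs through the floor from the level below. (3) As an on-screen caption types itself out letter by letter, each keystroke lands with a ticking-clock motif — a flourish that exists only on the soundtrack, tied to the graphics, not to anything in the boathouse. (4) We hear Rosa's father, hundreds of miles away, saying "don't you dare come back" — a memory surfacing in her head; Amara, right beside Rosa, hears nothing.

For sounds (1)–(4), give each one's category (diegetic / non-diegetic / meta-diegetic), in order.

(1) it's a sound-design accent with no in-world source; no one in the scene can hear it → non-diegetic.
Sound (2): ambient/room sound belonging to the story's physical space, so diegetic.
Sound (3): it accompanies on-screen graphics, not anything inside the story world, so non-diegetic.
(4) is meta-diegetic: the voice is a memory playing only inside Rosa's mind; Amara can't hear it.

non-diegetic, diegetic, non-diegetic, meta-diegetic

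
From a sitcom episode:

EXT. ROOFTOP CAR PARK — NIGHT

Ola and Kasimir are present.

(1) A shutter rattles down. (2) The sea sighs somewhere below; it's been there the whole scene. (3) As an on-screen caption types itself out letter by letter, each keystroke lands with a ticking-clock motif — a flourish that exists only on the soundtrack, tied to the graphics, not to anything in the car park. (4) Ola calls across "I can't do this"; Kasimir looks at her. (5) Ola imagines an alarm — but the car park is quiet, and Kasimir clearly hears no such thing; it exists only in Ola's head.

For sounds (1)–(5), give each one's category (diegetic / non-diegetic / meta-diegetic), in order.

diegetic, diegetic, non-diegetic, diegetic, meta-diegetic

(1) the sound comes from a shutter physically present in the location → diegetic.
Sound (2): ambient/room sound belonging to the story's physical space, so diegetic.
(3) the caption isn't part of the story world, so neither is the sound tied to it → non-diegetic.
(4) is diegetic: spoken by a character present in the story world.
(5) the sound is imagined by Ola; nothing in the story world is producing it and Kasimir can't hear it → meta-diegetic.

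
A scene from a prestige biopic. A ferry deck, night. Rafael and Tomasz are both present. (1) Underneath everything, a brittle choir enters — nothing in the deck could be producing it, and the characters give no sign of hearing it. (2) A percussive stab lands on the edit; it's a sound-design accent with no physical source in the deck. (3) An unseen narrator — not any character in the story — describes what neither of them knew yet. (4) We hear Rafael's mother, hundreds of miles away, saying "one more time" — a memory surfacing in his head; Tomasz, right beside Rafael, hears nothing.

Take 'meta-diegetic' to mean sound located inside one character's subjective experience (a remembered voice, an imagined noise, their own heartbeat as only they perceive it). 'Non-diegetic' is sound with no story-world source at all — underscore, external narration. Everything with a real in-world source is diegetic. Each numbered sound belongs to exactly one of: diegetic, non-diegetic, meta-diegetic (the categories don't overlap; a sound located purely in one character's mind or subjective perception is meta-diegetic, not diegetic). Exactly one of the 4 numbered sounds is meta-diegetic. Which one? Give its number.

4

(1) is non-diegetic: it has no source in the story world and no character can hear it — it's underscore.
(2) is non-diegetic: it's a sound-design accent with no in-world source; no one in the scene can hear it.
Sound (3): external voice-over — not a character, not heard by anyone in the scene, so non-diegetic.
(4) it's Rafael's recollection rendered as sound; the other character can't hear it → meta-diegetic.
Only (4) is meta-diegetic.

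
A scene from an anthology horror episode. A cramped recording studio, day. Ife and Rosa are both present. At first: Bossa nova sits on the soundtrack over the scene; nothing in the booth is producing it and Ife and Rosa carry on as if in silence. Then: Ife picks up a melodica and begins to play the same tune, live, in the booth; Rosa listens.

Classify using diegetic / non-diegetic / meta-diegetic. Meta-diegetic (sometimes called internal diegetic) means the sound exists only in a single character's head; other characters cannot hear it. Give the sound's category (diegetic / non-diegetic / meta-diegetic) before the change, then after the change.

non-diegetic, diegetic

Before the change: no in-world source exists and no character can hear it — underscore → non-diegetic.
After the change: a melodica is now a real source in the story world and the characters hear it → diegetic.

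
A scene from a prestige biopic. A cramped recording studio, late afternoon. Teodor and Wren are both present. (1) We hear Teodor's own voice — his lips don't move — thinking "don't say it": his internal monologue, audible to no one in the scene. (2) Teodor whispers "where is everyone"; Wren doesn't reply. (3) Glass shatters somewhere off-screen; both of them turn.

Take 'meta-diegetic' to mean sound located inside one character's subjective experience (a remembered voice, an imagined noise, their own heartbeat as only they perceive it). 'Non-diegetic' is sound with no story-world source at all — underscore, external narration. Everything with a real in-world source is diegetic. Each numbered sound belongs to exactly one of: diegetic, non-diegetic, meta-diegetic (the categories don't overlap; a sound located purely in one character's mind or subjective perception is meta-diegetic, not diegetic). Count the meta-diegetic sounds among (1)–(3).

1

(1) Teodor's thought-voice: a private mental sound no other character can hear → meta-diegetic.
(2) is diegetic: spoken by a character present in the story world.
(3) an in-world source (glass); characters could hear it → diegetic.
So 1 of the 3 is meta-diegetic: (1).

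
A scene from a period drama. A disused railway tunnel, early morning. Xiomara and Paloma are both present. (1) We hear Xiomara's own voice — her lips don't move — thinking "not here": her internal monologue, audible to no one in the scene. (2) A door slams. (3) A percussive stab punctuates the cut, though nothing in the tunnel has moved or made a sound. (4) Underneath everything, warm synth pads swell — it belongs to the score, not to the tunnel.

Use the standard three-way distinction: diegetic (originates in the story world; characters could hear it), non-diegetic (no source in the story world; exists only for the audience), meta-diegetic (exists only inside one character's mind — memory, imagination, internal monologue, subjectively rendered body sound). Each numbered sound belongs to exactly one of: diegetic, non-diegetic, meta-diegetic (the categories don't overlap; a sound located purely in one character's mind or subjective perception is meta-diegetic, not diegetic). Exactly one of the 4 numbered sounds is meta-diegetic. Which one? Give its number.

1

(1) is meta-diegetic: internal monologue — inside Xiomara's mind, not spoken into the scene.
(2) an in-world source (a door); characters could hear it → diegetic.
(3) is non-diegetic: it's a sound-design accent with no in-world source; no one in the scene can hear it.
(4) is non-diegetic: score with no on-screen or off-screen source; it exists for the audience alone.
Only (1) is meta-diegetic.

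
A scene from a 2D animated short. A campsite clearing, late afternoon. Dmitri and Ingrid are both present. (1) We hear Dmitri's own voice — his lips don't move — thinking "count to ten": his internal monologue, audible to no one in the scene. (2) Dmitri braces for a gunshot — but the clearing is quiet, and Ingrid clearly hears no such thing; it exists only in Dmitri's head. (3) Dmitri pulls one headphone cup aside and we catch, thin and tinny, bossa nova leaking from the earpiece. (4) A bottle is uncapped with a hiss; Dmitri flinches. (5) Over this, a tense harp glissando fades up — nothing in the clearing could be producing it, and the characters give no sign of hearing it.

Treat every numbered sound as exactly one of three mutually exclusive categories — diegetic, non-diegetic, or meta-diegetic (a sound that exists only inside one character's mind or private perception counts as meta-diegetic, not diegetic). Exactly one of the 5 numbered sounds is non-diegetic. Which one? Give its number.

5

Sound (1): Dmitri's thought-voice: a private mental sound no other character can hear, so meta-diegetic.
(2) subjective to Dmitri: the clearing is silent and Ingrid hears nothing → meta-diegetic.
Sound (3): it's leaking from a physical pair of headphones in the scene, so diegetic.
Sound (4): the sound comes from a bottle physically present in the location, so diegetic.
(5) is non-diegetic: nothing in the clearing produces it and the characters don't hear it — pure soundtrack.
Only (5) is non-diegetic.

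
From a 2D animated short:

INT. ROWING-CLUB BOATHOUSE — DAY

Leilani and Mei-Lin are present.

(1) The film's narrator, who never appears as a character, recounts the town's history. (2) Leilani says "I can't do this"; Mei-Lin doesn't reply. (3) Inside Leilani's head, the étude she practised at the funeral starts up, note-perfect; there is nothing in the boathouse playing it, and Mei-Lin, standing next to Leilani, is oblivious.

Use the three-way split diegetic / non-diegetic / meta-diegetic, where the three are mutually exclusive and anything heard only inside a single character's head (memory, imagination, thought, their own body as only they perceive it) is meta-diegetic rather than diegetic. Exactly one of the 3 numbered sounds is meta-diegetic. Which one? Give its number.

3

(1) is non-diegetic: the narrator exists outside the story world, addressing only the audience.
Sound (2): on-screen dialogue — Leilani speaks and Mei-Lin is there to hear, so diegetic.
(3) the music is a memory playing inside Leilani's mind alone; no real-world source, Mei-Lin can't hear it → meta-diegetic.
Only (3) is meta-diegetic.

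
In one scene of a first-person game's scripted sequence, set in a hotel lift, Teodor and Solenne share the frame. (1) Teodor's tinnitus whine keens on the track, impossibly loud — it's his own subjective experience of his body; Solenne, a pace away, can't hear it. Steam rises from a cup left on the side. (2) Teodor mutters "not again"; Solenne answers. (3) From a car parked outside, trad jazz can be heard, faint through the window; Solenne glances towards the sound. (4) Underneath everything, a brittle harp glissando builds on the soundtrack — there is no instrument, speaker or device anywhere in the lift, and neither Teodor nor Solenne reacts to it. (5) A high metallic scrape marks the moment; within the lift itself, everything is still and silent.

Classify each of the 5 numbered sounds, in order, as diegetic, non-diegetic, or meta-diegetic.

meta-diegetic, diegetic, diegetic, non-diegetic, non-diegetic

(1) is meta-diegetic: it's Teodor's internal bodily sensation rendered as sound; only Teodor 'hears' it.
(2) on-screen dialogue — Teodor speaks and Solenne is there to hear → diegetic.
Sound (3): the music has an off-screen but real-world source and a character hears it, so diegetic.
(4) nothing in the lift produces it and the characters don't hear it — pure soundtrack → non-diegetic.
(5) is non-diegetic: an editorial stinger — it belongs to the cut, not the story world.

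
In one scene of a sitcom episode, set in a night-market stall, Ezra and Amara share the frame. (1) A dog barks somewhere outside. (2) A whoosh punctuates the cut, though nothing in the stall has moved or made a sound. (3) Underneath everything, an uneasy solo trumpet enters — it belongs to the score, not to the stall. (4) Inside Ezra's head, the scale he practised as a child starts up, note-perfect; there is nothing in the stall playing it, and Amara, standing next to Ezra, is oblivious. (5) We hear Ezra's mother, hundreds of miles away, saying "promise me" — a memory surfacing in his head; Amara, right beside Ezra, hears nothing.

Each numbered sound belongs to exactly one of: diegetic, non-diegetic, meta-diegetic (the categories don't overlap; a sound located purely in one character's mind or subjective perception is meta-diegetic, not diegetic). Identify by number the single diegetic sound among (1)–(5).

1

Sound (1): a dog is a real object/event in the scene's world, so diegetic.
(2) is non-diegetic: it's a sound-design accent with no in-world source; no one in the scene can hear it.
(3) is non-diegetic: score with no on-screen or off-screen source; it exists for the audience alone.
(4) is meta-diegetic: the music is a memory playing inside Ezra's mind alone; no real-world source, Amara can't hear it.
Sound (5): a remembered line, private to Ezra — not present in the room, not audible to Amara, so meta-diegetic.
Only (1) is diegetic.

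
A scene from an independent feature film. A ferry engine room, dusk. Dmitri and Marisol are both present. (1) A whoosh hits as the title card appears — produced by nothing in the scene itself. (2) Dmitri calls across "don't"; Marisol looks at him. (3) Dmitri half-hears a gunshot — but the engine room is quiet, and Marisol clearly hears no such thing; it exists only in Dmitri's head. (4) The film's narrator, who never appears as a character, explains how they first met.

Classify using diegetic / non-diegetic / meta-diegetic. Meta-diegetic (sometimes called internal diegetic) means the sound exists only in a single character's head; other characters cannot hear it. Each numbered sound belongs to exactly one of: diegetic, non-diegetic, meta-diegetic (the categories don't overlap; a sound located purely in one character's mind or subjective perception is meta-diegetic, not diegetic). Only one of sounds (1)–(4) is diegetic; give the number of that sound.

2

Sound (1): nothing in the scene produces it; it's an accent added for the audience, so non-diegetic.
(2) is diegetic: on-screen dialogue — Dmitri speaks and Marisol is there to hear.
(3) subjective to Dmitri: the engine room is silent and Marisol hears nothing → meta-diegetic.
(4) commentary laid over the scene from outside the fiction → non-diegetic.
Only (2) is diegetic.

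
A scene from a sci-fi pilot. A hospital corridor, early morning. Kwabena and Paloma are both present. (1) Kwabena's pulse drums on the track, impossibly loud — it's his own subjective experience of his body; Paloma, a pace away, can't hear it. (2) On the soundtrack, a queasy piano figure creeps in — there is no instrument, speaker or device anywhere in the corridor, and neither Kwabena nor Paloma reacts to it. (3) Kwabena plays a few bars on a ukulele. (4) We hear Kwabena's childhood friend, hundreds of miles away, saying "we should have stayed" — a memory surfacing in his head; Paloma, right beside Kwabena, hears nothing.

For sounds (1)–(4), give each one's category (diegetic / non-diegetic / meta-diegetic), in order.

meta-diegetic, non-diegetic, diegetic, meta-diegetic

Sound (1): a subjective body sound — Kwabena's private perception, inaudible to Paloma, so meta-diegetic.
Sound (2): score with no on-screen or off-screen source; it exists for the audience alone, so non-diegetic.
(3) Kwabena is producing the music live, in the story world → diegetic.
Sound (4): the voice is a memory playing only inside Kwabena's mind; Paloma can't hear it, so meta-diegetic.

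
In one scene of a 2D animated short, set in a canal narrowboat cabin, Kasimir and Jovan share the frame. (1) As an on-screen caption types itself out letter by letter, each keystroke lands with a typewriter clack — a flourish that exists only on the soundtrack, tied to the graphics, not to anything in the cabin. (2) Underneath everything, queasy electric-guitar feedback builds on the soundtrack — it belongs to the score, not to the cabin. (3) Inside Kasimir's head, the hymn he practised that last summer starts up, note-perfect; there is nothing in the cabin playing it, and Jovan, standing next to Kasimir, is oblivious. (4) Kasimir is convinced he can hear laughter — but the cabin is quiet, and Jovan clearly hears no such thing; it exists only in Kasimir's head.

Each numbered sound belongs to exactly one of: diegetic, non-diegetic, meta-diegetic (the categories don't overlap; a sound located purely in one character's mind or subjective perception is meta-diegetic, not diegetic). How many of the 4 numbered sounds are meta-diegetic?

2

(1) is non-diegetic: the caption isn't part of the story world, so neither is the sound tied to it.
Sound (2): nothing in the cabin produces it and the characters don't hear it — pure soundtrack, so non-diegetic.
(3) is meta-diegetic: the music is a memory playing inside Kasimir's mind alone; no real-world source, Jovan can't hear it.
Sound (4): the sound is imagined by Kasimir; nothing in the story world is producing it and Jovan can't hear it, so meta-diegetic.
So 2 of the 4 are meta-diegetic: (3), (4).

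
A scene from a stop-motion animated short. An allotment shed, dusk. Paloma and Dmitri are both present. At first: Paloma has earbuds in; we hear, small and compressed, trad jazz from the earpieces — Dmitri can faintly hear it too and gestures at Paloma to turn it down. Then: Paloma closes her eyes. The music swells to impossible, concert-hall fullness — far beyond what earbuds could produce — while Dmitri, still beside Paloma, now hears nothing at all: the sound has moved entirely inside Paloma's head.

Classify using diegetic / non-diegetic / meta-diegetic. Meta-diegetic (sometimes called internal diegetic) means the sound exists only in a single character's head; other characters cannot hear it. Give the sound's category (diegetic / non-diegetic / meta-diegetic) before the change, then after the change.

Before the change: the earbuds are a physical source both characters can hear → diegetic.
After the change: the music now exists only as Paloma's subjective experience; Dmitri can no longer hear it → meta-diegetic.

diegetic, meta-diegetic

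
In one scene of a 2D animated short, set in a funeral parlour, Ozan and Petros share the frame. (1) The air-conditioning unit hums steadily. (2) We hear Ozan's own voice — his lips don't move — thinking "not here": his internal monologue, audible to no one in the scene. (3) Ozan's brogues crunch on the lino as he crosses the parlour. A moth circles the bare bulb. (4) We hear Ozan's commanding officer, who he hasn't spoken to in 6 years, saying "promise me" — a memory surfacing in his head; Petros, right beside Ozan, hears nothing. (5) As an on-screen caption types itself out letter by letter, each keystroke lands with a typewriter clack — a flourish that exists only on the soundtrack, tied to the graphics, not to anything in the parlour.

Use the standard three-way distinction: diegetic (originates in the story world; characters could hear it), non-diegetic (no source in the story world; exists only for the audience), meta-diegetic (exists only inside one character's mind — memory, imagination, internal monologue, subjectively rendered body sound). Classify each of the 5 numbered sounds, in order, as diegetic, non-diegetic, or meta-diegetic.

(1) is diegetic: it's the actual ambient sound of the location.
(2) is meta-diegetic: it's Ozan's unspoken thought, heard only by the audience via his subjectivity.
Sound (3): Ozan's footsteps are produced in the story world, so diegetic.
(4) a remembered line, private to Ozan — not present in the room, not audible to Petros → meta-diegetic.
(5) the caption isn't part of the story world, so neither is the sound tied to it → non-diegetic.

diegetic, meta-diegetic, diegetic, meta-diegetic, non-diegetic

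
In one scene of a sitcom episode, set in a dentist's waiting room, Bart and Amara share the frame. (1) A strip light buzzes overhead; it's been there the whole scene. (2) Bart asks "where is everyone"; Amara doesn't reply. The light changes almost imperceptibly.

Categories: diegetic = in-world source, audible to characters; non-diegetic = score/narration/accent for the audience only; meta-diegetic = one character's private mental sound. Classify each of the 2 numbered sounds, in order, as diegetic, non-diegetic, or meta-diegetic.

Sound (1): ambient/room sound belonging to the story's physical space, so diegetic.
Sound (2): spoken by a character present in the story world, so diegetic.

diegetic, diegetic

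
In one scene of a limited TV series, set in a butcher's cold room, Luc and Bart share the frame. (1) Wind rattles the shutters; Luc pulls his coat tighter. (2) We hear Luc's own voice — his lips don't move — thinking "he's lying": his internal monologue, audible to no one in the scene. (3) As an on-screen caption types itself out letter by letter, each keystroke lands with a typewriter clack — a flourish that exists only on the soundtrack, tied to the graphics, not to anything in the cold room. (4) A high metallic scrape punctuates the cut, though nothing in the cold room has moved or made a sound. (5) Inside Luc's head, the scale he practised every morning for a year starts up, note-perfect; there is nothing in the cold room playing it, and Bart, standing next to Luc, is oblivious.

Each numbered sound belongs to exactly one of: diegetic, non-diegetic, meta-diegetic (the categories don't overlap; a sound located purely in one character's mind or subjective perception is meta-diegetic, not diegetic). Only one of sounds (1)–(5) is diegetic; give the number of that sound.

(1) ambient/room sound belonging to the story's physical space → diegetic.
Sound (2): Luc's thought-voice: a private mental sound no other character can hear, so meta-diegetic.
Sound (3): sound married to a title/caption — outside the diegesis by definition, so non-diegetic.
(4) nothing in the scene produces it; it's an accent added for the audience → non-diegetic.
Sound (5): it lives in Luc's subjectivity, not in the cold room, so meta-diegetic.
Only (1) is diegetic.

1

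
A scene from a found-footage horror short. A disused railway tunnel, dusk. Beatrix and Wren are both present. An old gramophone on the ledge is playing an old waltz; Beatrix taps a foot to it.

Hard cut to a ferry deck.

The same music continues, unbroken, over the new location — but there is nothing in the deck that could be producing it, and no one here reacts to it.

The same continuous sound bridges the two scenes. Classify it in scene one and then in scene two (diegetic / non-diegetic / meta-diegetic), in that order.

Scene one: an old gramophone is an on-screen source and Beatrix reacts to it → diegetic.
Scene two: there is no source in the deck and no one hears it — it's now underscore → non-diegetic.

diegetic, non-diegetic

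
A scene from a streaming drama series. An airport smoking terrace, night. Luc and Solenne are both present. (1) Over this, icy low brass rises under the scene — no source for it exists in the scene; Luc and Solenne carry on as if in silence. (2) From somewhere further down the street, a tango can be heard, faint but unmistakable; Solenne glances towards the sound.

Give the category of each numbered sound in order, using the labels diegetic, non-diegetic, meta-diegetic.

Sound (1): nothing in the terrace produces it and the characters don't hear it — pure soundtrack, so non-diegetic.
(2) it's coming from somewhere further down the street — a location within the story world — and Solenne reacts → diegetic.

non-diegetic, diegetic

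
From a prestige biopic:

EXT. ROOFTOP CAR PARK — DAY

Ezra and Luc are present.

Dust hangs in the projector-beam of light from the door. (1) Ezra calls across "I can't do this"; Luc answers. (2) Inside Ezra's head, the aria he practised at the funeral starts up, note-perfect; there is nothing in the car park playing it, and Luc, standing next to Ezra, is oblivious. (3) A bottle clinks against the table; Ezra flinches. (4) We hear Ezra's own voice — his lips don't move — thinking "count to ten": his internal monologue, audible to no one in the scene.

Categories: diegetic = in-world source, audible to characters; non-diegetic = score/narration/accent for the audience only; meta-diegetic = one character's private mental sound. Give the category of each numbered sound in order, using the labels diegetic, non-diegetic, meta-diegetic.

Sound (1): spoken by a character present in the story world, so diegetic.
(2) is meta-diegetic: remembered music, private to Ezra — Luc is oblivious because it isn't in the room.
(3) is diegetic: the sound comes from a bottle physically present in the location.
(4) Ezra's thought-voice: a private mental sound no other character can hear → meta-diegetic.

diegetic, meta-diegetic, diegetic, meta-diegetic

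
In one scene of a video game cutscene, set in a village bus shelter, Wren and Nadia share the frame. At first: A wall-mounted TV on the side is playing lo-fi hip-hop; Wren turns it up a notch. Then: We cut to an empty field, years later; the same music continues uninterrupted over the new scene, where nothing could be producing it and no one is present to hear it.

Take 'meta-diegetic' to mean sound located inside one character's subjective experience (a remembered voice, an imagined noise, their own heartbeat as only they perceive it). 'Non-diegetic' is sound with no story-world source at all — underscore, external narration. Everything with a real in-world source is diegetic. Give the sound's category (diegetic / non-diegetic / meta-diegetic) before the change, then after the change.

Before the change: a wall-mounted TV is a real in-scene source and Wren reacts to it → diegetic.
After the change: there is no longer any in-world source and no one can hear it — it has become underscore → non-diegetic.

diegetic, non-diegetic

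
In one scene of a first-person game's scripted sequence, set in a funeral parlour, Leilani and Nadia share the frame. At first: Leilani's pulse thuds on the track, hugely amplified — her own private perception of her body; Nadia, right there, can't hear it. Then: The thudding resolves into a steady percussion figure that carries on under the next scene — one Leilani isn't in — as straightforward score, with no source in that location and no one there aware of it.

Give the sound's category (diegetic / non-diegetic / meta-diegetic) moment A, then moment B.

meta-diegetic, non-diegetic

Moment A: it's Leilani's subjective body sound, inaudible to Nadia → meta-diegetic.
Moment B: detached from Leilani and playing as sourceless score over a scene she isn't in — for the audience only → non-diegetic.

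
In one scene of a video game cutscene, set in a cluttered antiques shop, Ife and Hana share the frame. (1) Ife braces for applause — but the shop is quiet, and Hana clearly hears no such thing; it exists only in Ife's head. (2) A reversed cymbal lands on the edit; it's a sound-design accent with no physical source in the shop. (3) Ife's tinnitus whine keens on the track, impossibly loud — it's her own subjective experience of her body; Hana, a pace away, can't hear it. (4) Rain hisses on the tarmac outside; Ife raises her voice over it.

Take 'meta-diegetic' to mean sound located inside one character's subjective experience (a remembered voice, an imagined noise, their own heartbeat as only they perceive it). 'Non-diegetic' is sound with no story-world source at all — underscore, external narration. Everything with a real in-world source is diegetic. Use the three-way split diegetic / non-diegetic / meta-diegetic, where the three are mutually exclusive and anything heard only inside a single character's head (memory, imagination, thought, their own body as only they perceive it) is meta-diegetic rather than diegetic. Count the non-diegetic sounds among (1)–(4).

Sound (1): subjective to Ife: the shop is silent and Hana hears nothing, so meta-diegetic.
(2) is non-diegetic: an editorial stinger — it belongs to the cut, not the story world.
Sound (3): it's Ife's internal bodily sensation rendered as sound; only Ife 'hears' it, so meta-diegetic.
Sound (4): it's the actual ambient sound of the location, so diegetic.
So 1 of the 4 is non-diegetic: (2).

1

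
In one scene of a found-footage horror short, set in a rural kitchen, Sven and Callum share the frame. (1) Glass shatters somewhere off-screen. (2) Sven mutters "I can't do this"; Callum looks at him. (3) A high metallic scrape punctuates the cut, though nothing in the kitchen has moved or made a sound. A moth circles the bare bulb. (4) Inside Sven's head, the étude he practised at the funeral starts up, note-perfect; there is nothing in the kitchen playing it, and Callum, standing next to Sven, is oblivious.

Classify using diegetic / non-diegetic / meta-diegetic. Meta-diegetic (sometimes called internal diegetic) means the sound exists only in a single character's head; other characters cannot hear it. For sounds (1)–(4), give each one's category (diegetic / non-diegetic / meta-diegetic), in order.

diegetic, diegetic, non-diegetic, meta-diegetic

(1) is diegetic: glass is a real object/event in the scene's world.
Sound (2): spoken by a character present in the story world, so diegetic.
(3) an editorial stinger — it belongs to the cut, not the story world → non-diegetic.
(4) is meta-diegetic: the music is a memory playing inside Sven's mind alone; no real-world source, Callum can't hear it.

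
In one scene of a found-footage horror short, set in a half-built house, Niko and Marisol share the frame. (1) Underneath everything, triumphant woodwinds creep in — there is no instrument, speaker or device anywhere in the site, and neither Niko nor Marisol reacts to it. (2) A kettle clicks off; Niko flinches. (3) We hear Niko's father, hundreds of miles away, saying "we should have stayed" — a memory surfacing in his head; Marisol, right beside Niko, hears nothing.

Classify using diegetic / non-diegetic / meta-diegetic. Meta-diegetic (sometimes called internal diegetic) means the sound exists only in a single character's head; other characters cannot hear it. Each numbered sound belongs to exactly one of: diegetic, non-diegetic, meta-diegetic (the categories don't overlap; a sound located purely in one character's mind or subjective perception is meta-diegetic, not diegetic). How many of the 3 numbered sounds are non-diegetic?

1

(1) is non-diegetic: score with no on-screen or off-screen source; it exists for the audience alone.
(2) is diegetic: the sound comes from a kettle physically present in the location.
(3) is meta-diegetic: it's Niko's recollection rendered as sound; the other character can't hear it.
Non-diegetic: (1) — that's 1.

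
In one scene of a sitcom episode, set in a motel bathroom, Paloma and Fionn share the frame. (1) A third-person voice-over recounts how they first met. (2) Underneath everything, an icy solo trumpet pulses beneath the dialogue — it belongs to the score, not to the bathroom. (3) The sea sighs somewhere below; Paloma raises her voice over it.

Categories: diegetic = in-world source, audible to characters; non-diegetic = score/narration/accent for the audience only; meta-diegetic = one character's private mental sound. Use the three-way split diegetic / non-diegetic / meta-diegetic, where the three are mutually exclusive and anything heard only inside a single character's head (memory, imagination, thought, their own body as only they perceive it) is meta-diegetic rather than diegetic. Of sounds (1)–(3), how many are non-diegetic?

2

Sound (1): commentary laid over the scene from outside the fiction, so non-diegetic.
Sound (2): nothing in the bathroom produces it and the characters don't hear it — pure soundtrack, so non-diegetic.
(3) is diegetic: ambient/room sound belonging to the story's physical space.
So 2 of the 3 are non-diegetic: (1), (2).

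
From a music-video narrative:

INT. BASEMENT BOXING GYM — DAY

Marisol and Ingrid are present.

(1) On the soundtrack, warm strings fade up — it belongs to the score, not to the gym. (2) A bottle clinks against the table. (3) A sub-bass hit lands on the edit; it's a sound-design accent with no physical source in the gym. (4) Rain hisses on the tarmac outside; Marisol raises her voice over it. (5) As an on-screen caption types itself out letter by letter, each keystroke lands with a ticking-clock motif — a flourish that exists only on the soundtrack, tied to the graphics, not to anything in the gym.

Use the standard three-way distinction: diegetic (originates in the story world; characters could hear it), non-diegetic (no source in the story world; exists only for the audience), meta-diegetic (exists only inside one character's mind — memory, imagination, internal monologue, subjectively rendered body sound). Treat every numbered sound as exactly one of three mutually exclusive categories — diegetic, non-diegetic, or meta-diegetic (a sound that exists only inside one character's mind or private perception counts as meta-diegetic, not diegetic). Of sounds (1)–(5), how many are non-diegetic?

3

(1) score with no on-screen or off-screen source; it exists for the audience alone → non-diegetic.
Sound (2): the sound comes from a bottle physically present in the location, so diegetic.
Sound (3): it's a sound-design accent with no in-world source; no one in the scene can hear it, so non-diegetic.
(4) it's the actual ambient sound of the location → diegetic.
Sound (5): the caption isn't part of the story world, so neither is the sound tied to it, so non-diegetic.
So 3 of the 5 are non-diegetic: (1), (3), (5).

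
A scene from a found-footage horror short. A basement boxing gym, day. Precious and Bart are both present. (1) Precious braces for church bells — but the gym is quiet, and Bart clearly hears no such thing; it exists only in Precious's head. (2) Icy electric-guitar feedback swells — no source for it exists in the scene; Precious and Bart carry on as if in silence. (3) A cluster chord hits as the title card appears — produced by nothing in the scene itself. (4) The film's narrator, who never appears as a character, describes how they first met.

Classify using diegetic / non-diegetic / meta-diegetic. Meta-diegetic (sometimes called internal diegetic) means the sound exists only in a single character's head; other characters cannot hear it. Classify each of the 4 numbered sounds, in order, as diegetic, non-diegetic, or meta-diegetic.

meta-diegetic, non-diegetic, non-diegetic, non-diegetic

(1) is meta-diegetic: the sound is imagined by Precious; nothing in the story world is producing it and Bart can't hear it.
Sound (2): nothing in the gym produces it and the characters don't hear it — pure soundtrack, so non-diegetic.
(3) an editorial stinger — it belongs to the cut, not the story world → non-diegetic.
Sound (4): commentary laid over the scene from outside the fiction, so non-diegetic.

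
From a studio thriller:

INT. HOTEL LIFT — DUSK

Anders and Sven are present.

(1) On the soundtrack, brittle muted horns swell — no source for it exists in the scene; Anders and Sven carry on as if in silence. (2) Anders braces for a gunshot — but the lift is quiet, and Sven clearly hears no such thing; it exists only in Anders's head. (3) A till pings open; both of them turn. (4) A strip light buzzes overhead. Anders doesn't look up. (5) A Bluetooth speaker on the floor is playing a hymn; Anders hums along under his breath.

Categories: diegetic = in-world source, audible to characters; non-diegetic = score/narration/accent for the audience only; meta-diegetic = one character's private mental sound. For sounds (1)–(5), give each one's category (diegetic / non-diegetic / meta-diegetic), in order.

non-diegetic, meta-diegetic, diegetic, diegetic, diegetic

Sound (1): it has no source in the story world and no character can hear it — it's underscore, so non-diegetic.
(2) the sound is imagined by Anders; nothing in the story world is producing it and Sven can't hear it → meta-diegetic.
(3) is diegetic: a till is a real object/event in the scene's world.
Sound (4): it's the actual ambient sound of the location, so diegetic.
(5) the music comes from an on-screen device that Anders responds to → diegetic.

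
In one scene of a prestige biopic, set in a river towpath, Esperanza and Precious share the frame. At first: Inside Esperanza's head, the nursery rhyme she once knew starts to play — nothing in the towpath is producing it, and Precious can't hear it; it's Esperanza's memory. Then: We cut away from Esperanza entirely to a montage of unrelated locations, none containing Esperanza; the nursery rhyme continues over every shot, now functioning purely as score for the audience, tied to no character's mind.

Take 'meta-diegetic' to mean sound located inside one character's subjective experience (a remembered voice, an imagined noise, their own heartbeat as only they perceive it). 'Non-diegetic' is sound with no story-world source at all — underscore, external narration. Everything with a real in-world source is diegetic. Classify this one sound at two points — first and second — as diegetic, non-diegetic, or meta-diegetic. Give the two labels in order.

meta-diegetic, non-diegetic

First: the music lives inside Esperanza's mind alone; Precious can't hear it → meta-diegetic.
Second: once it plays over shots Esperanza isn't in, detached from any character's subjectivity, it's conventional underscore → non-diegetic.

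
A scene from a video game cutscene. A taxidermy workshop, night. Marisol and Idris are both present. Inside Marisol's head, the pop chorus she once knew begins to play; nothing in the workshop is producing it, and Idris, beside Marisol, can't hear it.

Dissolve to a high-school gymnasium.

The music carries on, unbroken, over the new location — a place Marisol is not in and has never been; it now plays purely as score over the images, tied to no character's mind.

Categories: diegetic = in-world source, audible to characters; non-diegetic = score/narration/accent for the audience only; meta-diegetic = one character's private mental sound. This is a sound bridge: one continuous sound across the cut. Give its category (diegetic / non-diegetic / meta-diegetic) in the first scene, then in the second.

Scene one: the music exists only inside Marisol's mind; Idris can't hear it → meta-diegetic.
Scene two: it's detached from Marisol entirely and plays over unrelated images with no in-world source — conventional underscore → non-diegetic.

meta-diegetic, non-diegetic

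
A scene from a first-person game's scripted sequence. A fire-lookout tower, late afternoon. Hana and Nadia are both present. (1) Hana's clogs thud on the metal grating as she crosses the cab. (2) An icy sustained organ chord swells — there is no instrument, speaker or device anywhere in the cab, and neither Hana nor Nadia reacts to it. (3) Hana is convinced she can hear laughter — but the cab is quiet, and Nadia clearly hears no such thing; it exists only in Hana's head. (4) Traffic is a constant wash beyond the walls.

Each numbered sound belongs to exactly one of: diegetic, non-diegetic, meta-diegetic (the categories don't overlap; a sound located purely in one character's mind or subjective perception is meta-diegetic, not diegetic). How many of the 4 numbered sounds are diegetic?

(1) is diegetic: a character's body making contact with the set — an in-world sound.
(2) is non-diegetic: it has no source in the story world and no character can hear it — it's underscore.
(3) the sound is imagined by Hana; nothing in the story world is producing it and Nadia can't hear it → meta-diegetic.
Sound (4): traffic is part of the location's real environment, so diegetic.
Diegetic: (1), (4) — that's 2.

2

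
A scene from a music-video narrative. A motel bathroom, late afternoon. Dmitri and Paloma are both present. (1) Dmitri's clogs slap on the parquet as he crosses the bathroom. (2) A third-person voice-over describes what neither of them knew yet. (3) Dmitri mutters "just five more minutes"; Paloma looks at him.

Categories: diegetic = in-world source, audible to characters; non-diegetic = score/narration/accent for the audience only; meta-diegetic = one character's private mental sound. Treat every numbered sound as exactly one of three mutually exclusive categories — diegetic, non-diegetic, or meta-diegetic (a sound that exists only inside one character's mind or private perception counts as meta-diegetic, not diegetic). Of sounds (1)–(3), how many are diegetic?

2

(1) is diegetic: a character's body making contact with the set — an in-world sound.
Sound (2): the narrator exists outside the story world, addressing only the audience, so non-diegetic.
(3) is diegetic: Dmitri is a character speaking aloud in the scene.
Diegetic: (1), (3) — that's 2.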